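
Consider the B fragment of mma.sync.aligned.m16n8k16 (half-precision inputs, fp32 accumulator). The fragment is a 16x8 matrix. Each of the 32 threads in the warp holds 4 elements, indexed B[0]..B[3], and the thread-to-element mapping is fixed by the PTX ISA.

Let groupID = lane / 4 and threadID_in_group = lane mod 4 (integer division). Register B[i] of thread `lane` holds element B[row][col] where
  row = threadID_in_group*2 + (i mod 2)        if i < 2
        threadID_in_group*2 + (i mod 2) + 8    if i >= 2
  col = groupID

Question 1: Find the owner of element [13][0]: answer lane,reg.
c=0->g=0  r=13->rb=1,t=2,b0=1
L=0*4+2=2  i=1*2+1=3

2,3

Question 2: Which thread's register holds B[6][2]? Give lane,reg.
11,0

c=2->g=2  r=6->rb=0,t=3,b0=0
L=2*4+3=11  i=0*2+0=0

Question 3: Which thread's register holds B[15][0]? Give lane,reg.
c:0=>grp=0  r:15=>rB=1,tig=3,lo=1
L=0*4+3=3  i=1*2+1=3

3,3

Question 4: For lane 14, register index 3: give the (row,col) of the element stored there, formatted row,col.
13,3

lane 14: gr=3 (14/4), th=2 (14%4)
i=3: r=2*2+1+8=13, c=gr=3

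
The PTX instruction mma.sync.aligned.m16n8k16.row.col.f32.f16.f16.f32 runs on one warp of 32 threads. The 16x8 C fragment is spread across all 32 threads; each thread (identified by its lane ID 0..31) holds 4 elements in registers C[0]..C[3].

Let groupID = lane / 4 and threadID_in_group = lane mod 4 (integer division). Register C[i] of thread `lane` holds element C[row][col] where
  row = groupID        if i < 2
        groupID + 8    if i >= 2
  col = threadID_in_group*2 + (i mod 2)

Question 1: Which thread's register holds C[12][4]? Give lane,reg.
r: 12->gid=4,r8=1  c: 4->tid=2,i&1=0
L=4*4+2=18  i=1*2+0=2

18,2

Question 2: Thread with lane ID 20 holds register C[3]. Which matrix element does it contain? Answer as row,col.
13,1

lane 20->20/4=5, 20 mod 4=0
i=3  r:5+8->13  c:2·0+1->1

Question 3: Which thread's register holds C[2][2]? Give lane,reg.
r: 2->gid=2,r8=0  c: 2->tid=1,i&1=0
L=2*4+1=9  i=0*2+0=0

9,0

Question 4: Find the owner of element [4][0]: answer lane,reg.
r=4→G=4,rhi=0  c=0→T=0,p=0
L=4*4+0=16  i=0*2+0=0

16,0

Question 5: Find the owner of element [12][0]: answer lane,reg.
16,2

r=12->g=4,rb=1  c=0->t=0,b0=0
L=4*4+0=16  i=1*2+0=2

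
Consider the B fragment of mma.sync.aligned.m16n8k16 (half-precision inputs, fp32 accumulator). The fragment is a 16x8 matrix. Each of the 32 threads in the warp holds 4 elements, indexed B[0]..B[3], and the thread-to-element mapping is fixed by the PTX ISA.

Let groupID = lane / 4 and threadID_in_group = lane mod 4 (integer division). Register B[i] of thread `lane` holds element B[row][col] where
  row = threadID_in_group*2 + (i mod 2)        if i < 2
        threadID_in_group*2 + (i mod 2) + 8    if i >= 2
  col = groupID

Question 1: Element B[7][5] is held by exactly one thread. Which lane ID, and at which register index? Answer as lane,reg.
23,1

c=5⇒gr=5  r=7⇒Rb=0,th=3,odd=1
L=5*4+3=23  i=0*2+1=1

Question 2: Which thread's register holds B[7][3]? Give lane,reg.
15,1

c=3→G=3  r=7→rhi=0,T=3,p=1
L=3*4+3=15  i=0*2+1=1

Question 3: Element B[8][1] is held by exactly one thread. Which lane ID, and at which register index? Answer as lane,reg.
4,2

c: 1->gid=1  r: 8->r8=1,tid=0,i&1=0
L=1*4+0=4  i=1*2+0=2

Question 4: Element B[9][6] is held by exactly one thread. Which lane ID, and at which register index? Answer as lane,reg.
c: 6->gid=6  r: 9->r8=1,tid=0,i&1=1
L=6*4+0=24  i=1*2+1=3

24,3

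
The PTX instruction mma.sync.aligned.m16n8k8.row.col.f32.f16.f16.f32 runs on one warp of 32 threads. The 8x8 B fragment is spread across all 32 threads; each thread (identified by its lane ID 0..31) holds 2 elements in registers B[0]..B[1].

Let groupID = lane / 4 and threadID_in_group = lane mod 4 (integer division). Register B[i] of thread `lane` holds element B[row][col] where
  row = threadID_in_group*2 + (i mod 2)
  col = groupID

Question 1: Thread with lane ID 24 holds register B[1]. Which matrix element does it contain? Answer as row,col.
1,6

lane 24: G=6 (24/4), T=0 (24%4)
i=1: r=0*2+1=1, c=G=6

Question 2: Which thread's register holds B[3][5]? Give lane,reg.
21,1

c: 5->gid=5  r: 3->tid=1,i&1=1
L=5*4+1=21  i=1=1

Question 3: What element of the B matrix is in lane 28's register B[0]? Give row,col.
0,7

L=28->gid=28>>2=7, tid=28&3=0
[0]->row 0·2+0=0  col gid=7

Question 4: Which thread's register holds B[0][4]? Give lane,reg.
16,0

c=4->g=4  r=0->t=0,b0=0
L=4*4+0=16  i=0=0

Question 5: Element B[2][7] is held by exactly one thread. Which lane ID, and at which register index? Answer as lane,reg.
c=7→G=7  r=2→T=1,p=0
L=7*4+1=29  i=0=0

29,0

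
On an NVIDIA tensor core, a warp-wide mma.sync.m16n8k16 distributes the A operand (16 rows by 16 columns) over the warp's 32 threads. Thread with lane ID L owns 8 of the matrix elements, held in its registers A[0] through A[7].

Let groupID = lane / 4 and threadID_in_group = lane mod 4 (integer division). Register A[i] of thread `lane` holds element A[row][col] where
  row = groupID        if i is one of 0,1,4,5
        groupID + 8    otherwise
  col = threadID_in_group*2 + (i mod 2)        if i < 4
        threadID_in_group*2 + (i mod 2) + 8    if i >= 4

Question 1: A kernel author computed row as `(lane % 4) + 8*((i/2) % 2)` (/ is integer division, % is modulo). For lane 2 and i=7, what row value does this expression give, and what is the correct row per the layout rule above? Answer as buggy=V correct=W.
`(lane % 4) + 8*((i/2) % 2)`[2,7]→10
2: G=0,T=2
[7] (0+8,2*2+1+8) = (8,13)
row: 10 vs 8

buggy=10 correct=8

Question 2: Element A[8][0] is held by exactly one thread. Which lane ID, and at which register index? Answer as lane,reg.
r=8→G=0,rhi=1  c=0→chi=0,T=0,p=0
L=0*4+0=0  i=0*4+1*2+0=2

0,2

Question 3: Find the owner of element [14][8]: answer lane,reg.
r:14=>grp=6,rB=1  c:8=>cB=1,tig=0,lo=0
L=6*4+0=24  i=1*4+1*2+0=6

24,6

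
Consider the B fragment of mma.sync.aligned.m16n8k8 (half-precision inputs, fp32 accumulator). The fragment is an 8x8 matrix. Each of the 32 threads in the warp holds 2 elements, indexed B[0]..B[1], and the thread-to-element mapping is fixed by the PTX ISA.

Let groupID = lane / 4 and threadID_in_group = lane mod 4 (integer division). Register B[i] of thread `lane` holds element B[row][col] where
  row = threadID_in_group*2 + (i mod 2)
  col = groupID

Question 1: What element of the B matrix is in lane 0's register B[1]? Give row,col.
1,0

lane 0→0/4=0, 0 mod 4=0
i=1  r:2·0+1→1  c:0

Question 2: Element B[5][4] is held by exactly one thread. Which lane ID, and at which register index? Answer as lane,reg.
18,1

c=4→G=4  r=5→T=2,p=1
L=4*4+2=18  i=1=1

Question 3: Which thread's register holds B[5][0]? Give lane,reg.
2,1

c=0→G=0  r=5→T=2,p=1
L=0*4+2=2  i=1=1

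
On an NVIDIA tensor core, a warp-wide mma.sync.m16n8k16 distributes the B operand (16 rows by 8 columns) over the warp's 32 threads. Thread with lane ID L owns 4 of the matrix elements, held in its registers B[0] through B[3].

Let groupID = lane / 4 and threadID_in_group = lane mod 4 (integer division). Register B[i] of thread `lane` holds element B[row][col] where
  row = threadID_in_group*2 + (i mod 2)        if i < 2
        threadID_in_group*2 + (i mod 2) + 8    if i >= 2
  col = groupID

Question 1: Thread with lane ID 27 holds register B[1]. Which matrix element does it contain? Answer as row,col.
lane 27->27/4=6, 27 mod 4=3
i=1  r:2·3+1+0->7  c:6

7,6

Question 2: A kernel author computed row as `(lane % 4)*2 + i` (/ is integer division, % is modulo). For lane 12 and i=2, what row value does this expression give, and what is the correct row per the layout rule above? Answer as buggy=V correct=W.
`(lane % 4)*2 + i`[12,2]->2
12: g=3,t=0
[2] (0*2+0+8,3) = (8,3)
row: 2 vs 8

buggy=2 correct=8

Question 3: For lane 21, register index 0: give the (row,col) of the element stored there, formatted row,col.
21: gid=5,tid=1
[0] (1*2+0+0,5) = (2,5)

2,5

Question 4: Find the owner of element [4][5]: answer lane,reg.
22,0

c:5=>grp=5  r:4=>rB=0,tig=2,lo=0
L=5*4+2=22  i=0*2+0=0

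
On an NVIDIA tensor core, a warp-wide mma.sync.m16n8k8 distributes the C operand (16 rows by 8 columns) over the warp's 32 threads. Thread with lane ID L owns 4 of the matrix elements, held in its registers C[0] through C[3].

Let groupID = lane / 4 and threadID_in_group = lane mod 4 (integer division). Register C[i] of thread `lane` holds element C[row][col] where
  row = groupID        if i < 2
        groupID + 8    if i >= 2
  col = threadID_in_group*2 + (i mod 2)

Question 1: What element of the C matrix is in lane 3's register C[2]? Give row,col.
8,6

3: g=0,t=3
[2] (0+8,3*2+0) = (8,6)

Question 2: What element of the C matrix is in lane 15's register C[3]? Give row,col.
11,7

lane 15->15/4=3, 15 mod 4=3
i=3  r:3+8->11  c:2·3+1->7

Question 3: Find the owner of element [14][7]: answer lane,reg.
r: 14->gid=6,r8=1  c: 7->tid=3,i&1=1
L=6*4+3=27  i=1*2+1=3

27,3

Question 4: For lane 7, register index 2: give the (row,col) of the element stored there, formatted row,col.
lane 7->7/4=1, 7 mod 4=3
i=2  r:1+8->9  c:2·3+0->6

9,6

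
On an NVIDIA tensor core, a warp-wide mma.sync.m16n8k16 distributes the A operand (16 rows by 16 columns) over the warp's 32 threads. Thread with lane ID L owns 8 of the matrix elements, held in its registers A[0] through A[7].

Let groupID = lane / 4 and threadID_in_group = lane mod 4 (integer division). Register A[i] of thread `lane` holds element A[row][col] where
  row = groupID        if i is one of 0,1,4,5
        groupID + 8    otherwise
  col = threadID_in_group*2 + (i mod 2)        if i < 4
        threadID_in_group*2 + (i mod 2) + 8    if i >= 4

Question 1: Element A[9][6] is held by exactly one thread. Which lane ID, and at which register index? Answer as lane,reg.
r=9->g=1,rb=1  c=6->cb=0,t=3,b0=0
L=1*4+3=7  i=0*4+1*2+0=2

7,2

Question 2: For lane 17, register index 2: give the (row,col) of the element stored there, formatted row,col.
lane 17⇒17/4=4, 17 mod 4=1
i=2  r:4+8⇒12  c:2·1+0+0⇒2

12,2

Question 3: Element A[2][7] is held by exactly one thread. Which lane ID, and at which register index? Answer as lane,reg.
11,1

r=2->g=2,rb=0  c=7->cb=0,t=3,b0=1
L=2*4+3=11  i=0*4+0*2+1=1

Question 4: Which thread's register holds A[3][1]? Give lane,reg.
12,1

r=3⇒gr=3,Rb=0  c=1⇒Cb=0,th=0,odd=1
L=3*4+0=12  i=0*4+0*2+1=1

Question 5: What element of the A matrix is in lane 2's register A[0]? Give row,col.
2: G=0,T=2
[0] (0+0,2*2+0+0) = (0,4)

0,4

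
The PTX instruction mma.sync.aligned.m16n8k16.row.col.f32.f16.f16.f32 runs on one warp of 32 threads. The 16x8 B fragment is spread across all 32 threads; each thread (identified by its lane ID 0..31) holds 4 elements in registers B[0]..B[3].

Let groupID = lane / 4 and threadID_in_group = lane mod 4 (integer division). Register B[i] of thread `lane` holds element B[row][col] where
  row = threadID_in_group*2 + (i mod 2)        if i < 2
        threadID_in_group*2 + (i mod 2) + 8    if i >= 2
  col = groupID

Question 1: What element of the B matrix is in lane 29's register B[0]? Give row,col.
2,7

lane 29→29/4=7, 29 mod 4=1
i=0  r:2·1+0+0→2  c:7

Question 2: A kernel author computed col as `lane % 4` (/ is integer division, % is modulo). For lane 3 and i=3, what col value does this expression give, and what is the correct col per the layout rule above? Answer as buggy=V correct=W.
buggy=3 correct=0

`lane % 4`[3,3]->3
L=3->g=3>>2=0, t=3&3=3
[3]->row 3·2+1+8=15  col g=0
col: 3 vs 0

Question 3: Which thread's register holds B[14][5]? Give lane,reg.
23,2

c=5⇒gr=5  r=14⇒Rb=1,th=3,odd=0
L=5*4+3=23  i=1*2+0=2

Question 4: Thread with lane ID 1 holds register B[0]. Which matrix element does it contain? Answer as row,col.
2,0

1: grp=0,tig=1
[0] (1*2+0+0,0) = (2,0)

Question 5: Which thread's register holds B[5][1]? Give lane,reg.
6,1

c=1->g=1  r=5->rb=0,t=2,b0=1
L=1*4+2=6  i=0*2+1=1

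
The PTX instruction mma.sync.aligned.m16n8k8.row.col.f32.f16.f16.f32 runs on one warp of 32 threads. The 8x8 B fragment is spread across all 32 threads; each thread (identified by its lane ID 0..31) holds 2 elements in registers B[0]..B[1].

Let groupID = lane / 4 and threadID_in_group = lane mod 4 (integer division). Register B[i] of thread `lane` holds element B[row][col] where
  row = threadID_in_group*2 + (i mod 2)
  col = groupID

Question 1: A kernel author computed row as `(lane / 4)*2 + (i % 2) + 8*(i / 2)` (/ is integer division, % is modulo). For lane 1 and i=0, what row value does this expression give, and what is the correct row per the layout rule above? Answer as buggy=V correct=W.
buggy=0 correct=2

`(lane / 4)*2 + (i % 2) + 8*(i / 2)`[1,0]=>0
1: grp=0,tig=1
[0] (1*2+0,0) = (2,0)
row: 0 vs 2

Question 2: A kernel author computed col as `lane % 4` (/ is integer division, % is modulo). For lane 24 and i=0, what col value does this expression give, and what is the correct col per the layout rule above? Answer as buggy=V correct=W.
`lane % 4`[24,0]->0
lane 24: g=6 (24/4), t=0 (24%4)
i=0: r=0*2+0=0, c=g=6
col: 0 vs 6

buggy=0 correct=6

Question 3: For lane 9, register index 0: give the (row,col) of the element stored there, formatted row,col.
2,2

lane 9: G=2 (9/4), T=1 (9%4)
i=0: r=1*2+0=2, c=G=2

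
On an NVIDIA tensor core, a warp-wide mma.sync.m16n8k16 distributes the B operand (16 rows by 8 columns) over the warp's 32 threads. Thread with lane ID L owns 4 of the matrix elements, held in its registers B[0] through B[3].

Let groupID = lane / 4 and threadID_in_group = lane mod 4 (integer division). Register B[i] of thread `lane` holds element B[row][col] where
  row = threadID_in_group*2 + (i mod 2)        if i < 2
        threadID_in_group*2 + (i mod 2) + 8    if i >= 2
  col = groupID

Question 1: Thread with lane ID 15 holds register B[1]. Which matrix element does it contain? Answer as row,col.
L=15→G=15>>2=3, T=15&3=3
[1]→row 3·2+1+0=7  col G=3

7,3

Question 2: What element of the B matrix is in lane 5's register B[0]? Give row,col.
2,1

L=5->gid=5>>2=1, tid=5&3=1
[0]->row 1·2+0+0=2  col gid=1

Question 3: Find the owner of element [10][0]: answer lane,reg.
c=0->g=0  r=10->rb=1,t=1,b0=0
L=0*4+1=1  i=1*2+0=2

1,2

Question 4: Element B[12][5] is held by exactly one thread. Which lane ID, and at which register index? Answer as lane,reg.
22,2

c: 5->gid=5  r: 12->r8=1,tid=2,i&1=0
L=5*4+2=22  i=1*2+0=2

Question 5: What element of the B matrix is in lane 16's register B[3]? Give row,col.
9,4

lane 16->16/4=4, 16 mod 4=0
i=3  r:2·0+1+8->9  c:4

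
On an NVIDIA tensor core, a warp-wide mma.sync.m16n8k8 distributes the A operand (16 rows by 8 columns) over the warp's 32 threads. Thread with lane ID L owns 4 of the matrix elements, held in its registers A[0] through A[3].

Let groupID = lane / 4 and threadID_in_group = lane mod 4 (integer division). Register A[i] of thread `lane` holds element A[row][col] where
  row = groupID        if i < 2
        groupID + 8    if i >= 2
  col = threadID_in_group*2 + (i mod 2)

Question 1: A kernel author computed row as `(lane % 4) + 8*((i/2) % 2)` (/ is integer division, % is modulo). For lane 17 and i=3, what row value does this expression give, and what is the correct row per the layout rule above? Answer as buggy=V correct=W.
buggy=9 correct=12

`(lane % 4) + 8*((i/2) % 2)`[17,3]->9
L=17->gid=17>>2=4, tid=17&3=1
[3]->row 4+8=12  col 1·2+1=3
row: 9 vs 12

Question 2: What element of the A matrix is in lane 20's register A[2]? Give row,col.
13,0

L=20=>grp=20>>2=5, tig=20&3=0
[2]=>row 5+8=13  col 0·2+0=0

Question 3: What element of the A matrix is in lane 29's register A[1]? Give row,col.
7,3

L=29->gid=29>>2=7, tid=29&3=1
[1]->row 7+0=7  col 1·2+1=3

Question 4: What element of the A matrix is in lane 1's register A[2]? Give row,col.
8,2

L=1->gid=1>>2=0, tid=1&3=1
[2]->row 0+8=8  col 1·2+0=2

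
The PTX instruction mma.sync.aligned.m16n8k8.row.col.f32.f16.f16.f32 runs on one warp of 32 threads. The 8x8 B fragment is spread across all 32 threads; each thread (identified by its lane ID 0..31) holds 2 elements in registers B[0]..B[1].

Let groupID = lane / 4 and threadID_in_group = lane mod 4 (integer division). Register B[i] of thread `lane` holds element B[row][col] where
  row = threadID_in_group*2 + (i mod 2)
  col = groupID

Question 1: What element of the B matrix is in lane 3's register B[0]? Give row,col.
6,0

lane 3: gid=0 (3/4), tid=3 (3%4)
i=0: r=3*2+0=6, c=gid=0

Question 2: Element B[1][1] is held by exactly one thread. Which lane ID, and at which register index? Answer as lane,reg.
c=1→G=1  r=1→T=0,p=1
L=1*4+0=4  i=1=1

4,1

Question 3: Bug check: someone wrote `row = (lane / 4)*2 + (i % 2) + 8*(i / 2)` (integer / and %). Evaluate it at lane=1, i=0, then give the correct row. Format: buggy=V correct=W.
`(lane / 4)*2 + (i % 2) + 8*(i / 2)`[1,0]=>0
lane 1=>1/4=0, 1 mod 4=1
i=0  r:2·1+0=>2  c:0
row: 0 vs 2

buggy=0 correct=2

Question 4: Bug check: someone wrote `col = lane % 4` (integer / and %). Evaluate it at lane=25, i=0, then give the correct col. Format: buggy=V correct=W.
buggy=1 correct=6

`lane % 4`[25,0]=>1
L=25=>grp=25>>2=6, tig=25&3=1
[0]=>row 1·2+0=2  col grp=6
col: 1 vs 6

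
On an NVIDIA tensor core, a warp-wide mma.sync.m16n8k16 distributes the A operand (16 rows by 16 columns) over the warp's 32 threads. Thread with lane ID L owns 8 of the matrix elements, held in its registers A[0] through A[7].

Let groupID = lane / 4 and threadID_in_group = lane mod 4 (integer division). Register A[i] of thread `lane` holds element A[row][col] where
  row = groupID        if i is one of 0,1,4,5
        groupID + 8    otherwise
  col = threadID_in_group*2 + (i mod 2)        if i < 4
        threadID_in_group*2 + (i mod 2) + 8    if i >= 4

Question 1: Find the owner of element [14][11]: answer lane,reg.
25,7

r=14⇒gr=6,Rb=1  c=11⇒Cb=1,th=1,odd=1
L=6*4+1=25  i=1*4+1*2+1=7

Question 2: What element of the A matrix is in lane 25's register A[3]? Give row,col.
lane 25: gid=6 (25/4), tid=1 (25%4)
i=3: r=6+8=14, c=1*2+1+0=3

14,3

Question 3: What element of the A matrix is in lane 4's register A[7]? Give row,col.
9,9

lane 4: g=1 (4/4), t=0 (4%4)
i=7: r=1+8=9, c=0*2+1+8=9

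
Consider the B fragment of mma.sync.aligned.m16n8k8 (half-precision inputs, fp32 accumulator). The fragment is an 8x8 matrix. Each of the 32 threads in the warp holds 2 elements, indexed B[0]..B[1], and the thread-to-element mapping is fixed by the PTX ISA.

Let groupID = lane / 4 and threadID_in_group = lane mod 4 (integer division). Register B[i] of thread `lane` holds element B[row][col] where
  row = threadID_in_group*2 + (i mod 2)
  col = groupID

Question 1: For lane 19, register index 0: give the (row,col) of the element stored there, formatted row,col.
19: g=4,t=3
[0] (3*2+0,4) = (6,4)

6,4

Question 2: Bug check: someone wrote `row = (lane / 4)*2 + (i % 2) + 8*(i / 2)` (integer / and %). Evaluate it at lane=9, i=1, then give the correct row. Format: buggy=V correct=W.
buggy=5 correct=3

`(lane / 4)*2 + (i % 2) + 8*(i / 2)`[9,1]=>5
L=9=>grp=9>>2=2, tig=9&3=1
[1]=>row 1·2+1=3  col grp=2
row: 5 vs 3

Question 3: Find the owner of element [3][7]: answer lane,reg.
29,1

c=7⇒gr=7  r=3⇒th=1,odd=1
L=7*4+1=29  i=1=1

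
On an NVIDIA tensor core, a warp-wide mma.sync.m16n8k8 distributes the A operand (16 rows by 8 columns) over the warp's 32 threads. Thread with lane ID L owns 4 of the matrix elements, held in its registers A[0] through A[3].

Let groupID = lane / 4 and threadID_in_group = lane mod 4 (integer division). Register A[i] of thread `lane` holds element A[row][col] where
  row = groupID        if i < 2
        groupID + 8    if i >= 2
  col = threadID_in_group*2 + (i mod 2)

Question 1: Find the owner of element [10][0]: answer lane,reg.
8,2

r:10=>grp=2,rB=1  c:0=>tig=0,lo=0
L=2*4+0=8  i=1*2+0=2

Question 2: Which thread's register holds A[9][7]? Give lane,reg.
r: 9->gid=1,r8=1  c: 7->tid=3,i&1=1
L=1*4+3=7  i=1*2+1=3

7,3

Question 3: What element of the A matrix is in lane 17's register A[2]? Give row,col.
17: G=4,T=1
[2] (4+8,1*2+0) = (12,2)

12,2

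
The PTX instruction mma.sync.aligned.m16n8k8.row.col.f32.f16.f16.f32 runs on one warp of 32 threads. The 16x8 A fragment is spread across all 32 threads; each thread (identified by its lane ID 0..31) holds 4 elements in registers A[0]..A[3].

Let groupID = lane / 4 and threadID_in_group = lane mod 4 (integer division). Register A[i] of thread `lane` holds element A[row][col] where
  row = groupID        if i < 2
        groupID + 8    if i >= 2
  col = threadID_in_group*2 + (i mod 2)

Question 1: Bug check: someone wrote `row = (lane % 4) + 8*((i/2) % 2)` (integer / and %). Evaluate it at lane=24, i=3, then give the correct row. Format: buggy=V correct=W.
`(lane % 4) + 8*((i/2) % 2)`[24,3]->8
lane 24: g=6 (24/4), t=0 (24%4)
i=3: r=6+8=14, c=0*2+1=1
row: 8 vs 14

buggy=8 correct=14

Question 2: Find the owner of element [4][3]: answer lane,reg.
17,1

r=4->g=4,rb=0  c=3->t=1,b0=1
L=4*4+1=17  i=0*2+1=1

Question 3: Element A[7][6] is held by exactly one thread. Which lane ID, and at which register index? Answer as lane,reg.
r: 7->gid=7,r8=0  c: 6->tid=3,i&1=0
L=7*4+3=31  i=0*2+0=0

31,0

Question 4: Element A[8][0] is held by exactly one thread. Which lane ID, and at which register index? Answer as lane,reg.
r=8→G=0,rhi=1  c=0→T=0,p=0
L=0*4+0=0  i=1*2+0=2

0,2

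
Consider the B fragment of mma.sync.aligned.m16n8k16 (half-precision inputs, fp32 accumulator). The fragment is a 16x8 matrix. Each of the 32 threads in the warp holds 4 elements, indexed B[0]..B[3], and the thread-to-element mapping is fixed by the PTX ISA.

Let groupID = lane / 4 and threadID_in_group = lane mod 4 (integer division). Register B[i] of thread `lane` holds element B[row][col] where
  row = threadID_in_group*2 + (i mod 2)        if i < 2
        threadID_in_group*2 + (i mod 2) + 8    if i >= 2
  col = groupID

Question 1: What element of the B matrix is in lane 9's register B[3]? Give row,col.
11,2

L=9=>grp=9>>2=2, tig=9&3=1
[3]=>row 1·2+1+8=11  col grp=2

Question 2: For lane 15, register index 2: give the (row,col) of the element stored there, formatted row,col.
14,3

lane 15: gid=3 (15/4), tid=3 (15%4)
i=2: r=3*2+0+8=14, c=gid=3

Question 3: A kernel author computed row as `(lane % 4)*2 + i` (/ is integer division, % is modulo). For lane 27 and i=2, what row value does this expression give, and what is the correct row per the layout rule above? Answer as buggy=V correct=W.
buggy=8 correct=14

`(lane % 4)*2 + i`[27,2]->8
27: gid=6,tid=3
[2] (3*2+0+8,6) = (14,6)
row: 8 vs 14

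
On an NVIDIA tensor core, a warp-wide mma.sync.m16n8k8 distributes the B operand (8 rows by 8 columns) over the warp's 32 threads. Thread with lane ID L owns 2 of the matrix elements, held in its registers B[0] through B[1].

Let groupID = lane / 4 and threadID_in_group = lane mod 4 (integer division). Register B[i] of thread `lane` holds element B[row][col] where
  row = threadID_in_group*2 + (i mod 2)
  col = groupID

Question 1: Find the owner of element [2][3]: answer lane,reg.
c: 3->gid=3  r: 2->tid=1,i&1=0
L=3*4+1=13  i=0=0

13,0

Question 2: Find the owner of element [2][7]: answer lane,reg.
29,0

c=7->g=7  r=2->t=1,b0=0
L=7*4+1=29  i=0=0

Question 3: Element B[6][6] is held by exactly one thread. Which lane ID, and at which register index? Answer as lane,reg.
c:6=>grp=6  r:6=>tig=3,lo=0
L=6*4+3=27  i=0=0

27,0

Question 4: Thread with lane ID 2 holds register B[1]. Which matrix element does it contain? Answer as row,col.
5,0

lane 2→2/4=0, 2 mod 4=2
i=1  r:2·2+1→5  c:0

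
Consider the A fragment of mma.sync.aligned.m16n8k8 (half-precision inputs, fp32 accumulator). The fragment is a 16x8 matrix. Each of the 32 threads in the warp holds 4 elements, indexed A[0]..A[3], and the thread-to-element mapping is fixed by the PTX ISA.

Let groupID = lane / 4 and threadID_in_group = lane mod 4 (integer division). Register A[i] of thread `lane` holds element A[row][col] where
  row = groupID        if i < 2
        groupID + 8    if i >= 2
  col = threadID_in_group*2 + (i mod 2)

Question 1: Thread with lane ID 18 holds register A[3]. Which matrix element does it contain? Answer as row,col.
12,5

lane 18: gid=4 (18/4), tid=2 (18%4)
i=3: r=4+8=12, c=2*2+1=5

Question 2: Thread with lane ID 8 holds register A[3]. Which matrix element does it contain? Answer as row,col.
10,1

8: g=2,t=0
[3] (2+8,0*2+1) = (10,1)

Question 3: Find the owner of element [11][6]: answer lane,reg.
r=11->g=3,rb=1  c=6->t=3,b0=0
L=3*4+3=15  i=1*2+0=2

15,2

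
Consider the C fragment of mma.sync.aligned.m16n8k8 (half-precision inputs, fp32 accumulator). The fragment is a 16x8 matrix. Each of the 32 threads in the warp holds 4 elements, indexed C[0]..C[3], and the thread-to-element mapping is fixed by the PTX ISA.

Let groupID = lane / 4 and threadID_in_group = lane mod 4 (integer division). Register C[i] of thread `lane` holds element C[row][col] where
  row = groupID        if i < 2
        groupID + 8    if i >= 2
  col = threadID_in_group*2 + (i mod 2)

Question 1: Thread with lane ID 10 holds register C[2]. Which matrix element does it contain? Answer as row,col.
lane 10: G=2 (10/4), T=2 (10%4)
i=2: r=2+8=10, c=2*2+0=4

10,4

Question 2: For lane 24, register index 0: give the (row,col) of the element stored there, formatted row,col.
6,0

24: G=6,T=0
[0] (6+0,0*2+0) = (6,0)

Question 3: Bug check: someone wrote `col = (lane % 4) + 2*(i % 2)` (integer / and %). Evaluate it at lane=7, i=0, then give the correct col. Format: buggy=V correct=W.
`(lane % 4) + 2*(i % 2)`[7,0]->3
7: gid=1,tid=3
[0] (1+0,3*2+0) = (1,6)
col: 3 vs 6

buggy=3 correct=6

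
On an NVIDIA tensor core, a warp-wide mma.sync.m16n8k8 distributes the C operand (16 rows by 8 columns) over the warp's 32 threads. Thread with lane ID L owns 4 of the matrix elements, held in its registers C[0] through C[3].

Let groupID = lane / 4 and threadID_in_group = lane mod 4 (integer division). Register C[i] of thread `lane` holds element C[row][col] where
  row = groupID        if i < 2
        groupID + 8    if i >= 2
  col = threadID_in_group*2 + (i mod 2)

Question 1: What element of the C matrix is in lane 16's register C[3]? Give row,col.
12,1

L=16->g=16>>2=4, t=16&3=0
[3]->row 4+8=12  col 0·2+1=1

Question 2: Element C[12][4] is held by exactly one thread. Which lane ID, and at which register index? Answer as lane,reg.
r=12⇒gr=4,Rb=1  c=4⇒th=2,odd=0
L=4*4+2=18  i=1*2+0=2

18,2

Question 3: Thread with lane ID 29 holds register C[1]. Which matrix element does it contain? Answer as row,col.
7,3

L=29->gid=29>>2=7, tid=29&3=1
[1]->row 7+0=7  col 1·2+1=3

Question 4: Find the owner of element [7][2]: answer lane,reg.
29,0

r=7->g=7,rb=0  c=2->t=1,b0=0
L=7*4+1=29  i=0*2+0=0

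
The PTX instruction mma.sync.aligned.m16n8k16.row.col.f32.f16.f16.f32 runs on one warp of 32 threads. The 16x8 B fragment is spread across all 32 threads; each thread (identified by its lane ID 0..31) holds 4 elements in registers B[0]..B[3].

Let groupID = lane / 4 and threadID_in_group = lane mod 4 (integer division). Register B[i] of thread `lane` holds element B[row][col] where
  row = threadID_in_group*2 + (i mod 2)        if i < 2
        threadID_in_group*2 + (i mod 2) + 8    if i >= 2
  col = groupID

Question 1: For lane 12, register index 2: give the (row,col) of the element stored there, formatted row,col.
L=12⇒gr=12>>2=3, th=12&3=0
[2]⇒row 0·2+0+8=8  col gr=3

8,3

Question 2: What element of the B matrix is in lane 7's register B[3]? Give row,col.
15,1

L=7=>grp=7>>2=1, tig=7&3=3
[3]=>row 3·2+1+8=15  col grp=1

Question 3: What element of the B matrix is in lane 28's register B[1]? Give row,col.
1,7

lane 28: gr=7 (28/4), th=0 (28%4)
i=1: r=0*2+1+0=1, c=gr=7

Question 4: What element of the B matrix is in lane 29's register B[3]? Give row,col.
L=29=>grp=29>>2=7, tig=29&3=1
[3]=>row 1·2+1+8=11  col grp=7

11,7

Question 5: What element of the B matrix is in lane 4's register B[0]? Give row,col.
lane 4->4/4=1, 4 mod 4=0
i=0  r:2·0+0+0->0  c:1

0,1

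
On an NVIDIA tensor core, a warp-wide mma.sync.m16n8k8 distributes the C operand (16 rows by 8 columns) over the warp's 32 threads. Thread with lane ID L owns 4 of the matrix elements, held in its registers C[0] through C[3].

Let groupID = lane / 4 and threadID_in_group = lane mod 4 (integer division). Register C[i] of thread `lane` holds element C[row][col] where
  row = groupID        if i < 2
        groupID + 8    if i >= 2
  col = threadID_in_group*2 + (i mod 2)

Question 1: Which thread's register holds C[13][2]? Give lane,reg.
r=13⇒gr=5,Rb=1  c=2⇒th=1,odd=0
L=5*4+1=21  i=1*2+0=2

21,2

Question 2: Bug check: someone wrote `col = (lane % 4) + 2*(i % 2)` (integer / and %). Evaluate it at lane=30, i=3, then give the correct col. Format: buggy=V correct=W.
buggy=4 correct=5

`(lane % 4) + 2*(i % 2)`[30,3]->4
lane 30->30/4=7, 30 mod 4=2
i=3  r:7+8->15  c:2·2+1->5
col: 4 vs 5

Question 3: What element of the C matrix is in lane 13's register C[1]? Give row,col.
13: grp=3,tig=1
[1] (3+0,1*2+1) = (3,3)

3,3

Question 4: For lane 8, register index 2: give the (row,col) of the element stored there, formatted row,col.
10,0

8: gid=2,tid=0
[2] (2+8,0*2+0) = (10,0)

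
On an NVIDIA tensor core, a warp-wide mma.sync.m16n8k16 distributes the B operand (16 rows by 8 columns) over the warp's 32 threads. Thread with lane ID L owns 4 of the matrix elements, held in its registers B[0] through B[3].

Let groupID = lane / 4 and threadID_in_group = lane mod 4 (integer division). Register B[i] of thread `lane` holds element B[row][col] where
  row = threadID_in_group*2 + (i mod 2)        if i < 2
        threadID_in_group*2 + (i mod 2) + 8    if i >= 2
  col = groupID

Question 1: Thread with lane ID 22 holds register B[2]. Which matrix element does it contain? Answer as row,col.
12,5

L=22->gid=22>>2=5, tid=22&3=2
[2]->row 2·2+0+8=12  col gid=5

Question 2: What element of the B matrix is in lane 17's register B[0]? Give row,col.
2,4

lane 17->17/4=4, 17 mod 4=1
i=0  r:2·1+0+0->2  c:4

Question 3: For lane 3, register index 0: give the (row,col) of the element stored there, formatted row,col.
3: gid=0,tid=3
[0] (3*2+0+0,0) = (6,0)

6,0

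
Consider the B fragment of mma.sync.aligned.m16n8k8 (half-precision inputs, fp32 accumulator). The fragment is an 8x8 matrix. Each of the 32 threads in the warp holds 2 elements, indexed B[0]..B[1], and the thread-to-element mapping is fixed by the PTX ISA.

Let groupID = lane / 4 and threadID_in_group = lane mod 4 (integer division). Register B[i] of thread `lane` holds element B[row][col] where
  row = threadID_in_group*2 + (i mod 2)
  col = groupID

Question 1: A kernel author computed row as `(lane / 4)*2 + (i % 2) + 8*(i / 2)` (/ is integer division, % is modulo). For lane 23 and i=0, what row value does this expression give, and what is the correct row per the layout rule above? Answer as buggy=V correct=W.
`(lane / 4)*2 + (i % 2) + 8*(i / 2)`[23,0]→10
lane 23: G=5 (23/4), T=3 (23%4)
i=0: r=3*2+0=6, c=G=5
row: 10 vs 6

buggy=10 correct=6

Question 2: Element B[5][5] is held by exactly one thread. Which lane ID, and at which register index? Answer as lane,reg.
c=5->g=5  r=5->t=2,b0=1
L=5*4+2=22  i=1=1

22,1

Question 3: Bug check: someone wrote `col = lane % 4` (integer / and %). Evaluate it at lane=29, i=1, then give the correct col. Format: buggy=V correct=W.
buggy=1 correct=7

`lane % 4`[29,1]→1
L=29→G=29>>2=7, T=29&3=1
[1]→row 1·2+1=3  col G=7
col: 1 vs 7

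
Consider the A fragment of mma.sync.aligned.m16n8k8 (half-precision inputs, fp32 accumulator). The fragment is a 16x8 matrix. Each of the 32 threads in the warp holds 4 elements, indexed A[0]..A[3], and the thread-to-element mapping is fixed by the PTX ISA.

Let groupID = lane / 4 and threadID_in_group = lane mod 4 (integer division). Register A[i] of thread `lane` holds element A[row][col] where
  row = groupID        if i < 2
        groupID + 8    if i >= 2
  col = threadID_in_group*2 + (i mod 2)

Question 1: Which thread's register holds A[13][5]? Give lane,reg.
r=13→G=5,rhi=1  c=5→T=2,p=1
L=5*4+2=22  i=1*2+1=3

22,3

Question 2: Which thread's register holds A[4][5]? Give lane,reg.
18,1

r=4->g=4,rb=0  c=5->t=2,b0=1
L=4*4+2=18  i=0*2+1=1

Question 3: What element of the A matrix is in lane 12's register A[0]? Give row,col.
3,0

lane 12->12/4=3, 12 mod 4=0
i=0  r:3+0->3  c:2·0+0->0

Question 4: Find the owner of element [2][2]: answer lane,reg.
9,0

r=2→G=2,rhi=0  c=2→T=1,p=0
L=2*4+1=9  i=0*2+0=0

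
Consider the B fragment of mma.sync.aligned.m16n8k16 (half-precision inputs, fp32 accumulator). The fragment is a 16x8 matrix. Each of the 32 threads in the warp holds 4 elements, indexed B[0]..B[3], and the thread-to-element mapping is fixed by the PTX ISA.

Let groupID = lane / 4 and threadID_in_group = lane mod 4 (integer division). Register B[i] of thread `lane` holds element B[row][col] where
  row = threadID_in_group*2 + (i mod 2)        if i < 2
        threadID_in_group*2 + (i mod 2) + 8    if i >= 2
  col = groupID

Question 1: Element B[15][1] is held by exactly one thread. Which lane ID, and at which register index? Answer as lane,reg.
c=1⇒gr=1  r=15⇒Rb=1,th=3,odd=1
L=1*4+3=7  i=1*2+1=3

7,3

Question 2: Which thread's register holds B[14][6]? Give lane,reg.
c:6=>grp=6  r:14=>rB=1,tig=3,lo=0
L=6*4+3=27  i=1*2+0=2

27,2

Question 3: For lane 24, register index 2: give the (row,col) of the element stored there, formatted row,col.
8,6

L=24→G=24>>2=6, T=24&3=0
[2]→row 0·2+0+8=8  col G=6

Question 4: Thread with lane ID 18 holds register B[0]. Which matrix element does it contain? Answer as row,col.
4,4

lane 18: g=4 (18/4), t=2 (18%4)
i=0: r=2*2+0+0=4, c=g=4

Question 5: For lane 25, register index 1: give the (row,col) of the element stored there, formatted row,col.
3,6

lane 25: G=6 (25/4), T=1 (25%4)
i=1: r=1*2+1+0=3, c=G=6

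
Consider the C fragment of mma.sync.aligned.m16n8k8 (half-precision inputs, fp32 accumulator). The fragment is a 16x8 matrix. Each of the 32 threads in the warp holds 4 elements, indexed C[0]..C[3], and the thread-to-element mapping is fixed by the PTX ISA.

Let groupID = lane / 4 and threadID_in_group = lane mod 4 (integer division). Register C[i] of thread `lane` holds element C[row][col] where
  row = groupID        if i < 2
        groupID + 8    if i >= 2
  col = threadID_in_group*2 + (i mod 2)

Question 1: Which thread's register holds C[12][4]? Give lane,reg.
r: 12->gid=4,r8=1  c: 4->tid=2,i&1=0
L=4*4+2=18  i=1*2+0=2

18,2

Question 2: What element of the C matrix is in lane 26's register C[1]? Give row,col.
lane 26: gid=6 (26/4), tid=2 (26%4)
i=1: r=6+0=6, c=2*2+1=5

6,5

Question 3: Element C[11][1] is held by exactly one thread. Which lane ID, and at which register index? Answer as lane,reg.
12,3

r=11->g=3,rb=1  c=1->t=0,b0=1
L=3*4+0=12  i=1*2+1=3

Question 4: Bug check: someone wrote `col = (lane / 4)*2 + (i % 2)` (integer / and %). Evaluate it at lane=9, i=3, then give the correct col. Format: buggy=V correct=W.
buggy=5 correct=3

`(lane / 4)*2 + (i % 2)`[9,3]->5
L=9->gid=9>>2=2, tid=9&3=1
[3]->row 2+8=10  col 1·2+1=3
col: 5 vs 3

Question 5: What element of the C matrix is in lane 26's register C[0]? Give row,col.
lane 26→26/4=6, 26 mod 4=2
i=0  r:6+0→6  c:2·2+0→4

6,4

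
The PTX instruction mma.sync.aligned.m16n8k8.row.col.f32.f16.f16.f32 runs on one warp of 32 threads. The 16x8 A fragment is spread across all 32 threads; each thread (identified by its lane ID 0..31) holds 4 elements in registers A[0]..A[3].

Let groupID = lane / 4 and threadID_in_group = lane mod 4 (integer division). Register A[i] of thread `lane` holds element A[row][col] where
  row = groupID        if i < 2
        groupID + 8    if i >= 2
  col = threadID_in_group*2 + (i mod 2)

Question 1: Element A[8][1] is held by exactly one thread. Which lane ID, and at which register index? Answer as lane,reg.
r:8=>grp=0,rB=1  c:1=>tig=0,lo=1
L=0*4+0=0  i=1*2+1=3

0,3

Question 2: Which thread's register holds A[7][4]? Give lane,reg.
r: 7->gid=7,r8=0  c: 4->tid=2,i&1=0
L=7*4+2=30  i=0*2+0=0

30,0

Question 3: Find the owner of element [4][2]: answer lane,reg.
17,0

r: 4->gid=4,r8=0  c: 2->tid=1,i&1=0
L=4*4+1=17  i=0*2+0=0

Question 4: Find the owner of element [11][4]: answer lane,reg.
r: 11->gid=3,r8=1  c: 4->tid=2,i&1=0
L=3*4+2=14  i=1*2+0=2

14,2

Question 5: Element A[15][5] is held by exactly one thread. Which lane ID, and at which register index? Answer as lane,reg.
r=15⇒gr=7,Rb=1  c=5⇒th=2,odd=1
L=7*4+2=30  i=1*2+1=3

30,3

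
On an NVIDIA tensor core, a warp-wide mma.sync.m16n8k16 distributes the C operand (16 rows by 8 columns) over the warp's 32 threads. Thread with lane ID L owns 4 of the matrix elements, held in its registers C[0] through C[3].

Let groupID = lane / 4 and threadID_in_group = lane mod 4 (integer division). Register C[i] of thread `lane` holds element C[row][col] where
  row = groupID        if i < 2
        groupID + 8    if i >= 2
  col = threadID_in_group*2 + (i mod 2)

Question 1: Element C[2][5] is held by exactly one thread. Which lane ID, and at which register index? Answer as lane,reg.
10,1

r: 2->gid=2,r8=0  c: 5->tid=2,i&1=1
L=2*4+2=10  i=0*2+1=1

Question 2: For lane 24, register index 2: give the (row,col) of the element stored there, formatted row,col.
24: g=6,t=0
[2] (6+8,0*2+0) = (14,0)

14,0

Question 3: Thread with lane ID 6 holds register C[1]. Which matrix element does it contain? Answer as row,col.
lane 6: G=1 (6/4), T=2 (6%4)
i=1: r=1+0=1, c=2*2+1=5

1,5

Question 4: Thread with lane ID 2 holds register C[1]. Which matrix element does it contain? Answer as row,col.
L=2=>grp=2>>2=0, tig=2&3=2
[1]=>row 0+0=0  col 2·2+1=5

0,5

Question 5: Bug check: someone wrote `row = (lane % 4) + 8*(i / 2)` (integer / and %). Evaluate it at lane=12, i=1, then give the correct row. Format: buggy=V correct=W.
`(lane % 4) + 8*(i / 2)`[12,1]→0
lane 12→12/4=3, 12 mod 4=0
i=1  r:3+0→3  c:2·0+1→1
row: 0 vs 3

buggy=0 correct=3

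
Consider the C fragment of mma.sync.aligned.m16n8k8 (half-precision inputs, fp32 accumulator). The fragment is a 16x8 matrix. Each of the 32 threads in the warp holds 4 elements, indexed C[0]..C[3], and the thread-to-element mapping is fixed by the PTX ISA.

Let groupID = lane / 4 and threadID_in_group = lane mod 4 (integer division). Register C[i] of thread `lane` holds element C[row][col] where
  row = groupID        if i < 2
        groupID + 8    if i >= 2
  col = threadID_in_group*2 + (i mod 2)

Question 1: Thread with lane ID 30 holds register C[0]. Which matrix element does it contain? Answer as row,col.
7,4

L=30->gid=30>>2=7, tid=30&3=2
[0]->row 7+0=7  col 2·2+0=4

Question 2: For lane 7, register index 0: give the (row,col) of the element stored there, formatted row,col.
7: gr=1,th=3
[0] (1+0,3*2+0) = (1,6)

1,6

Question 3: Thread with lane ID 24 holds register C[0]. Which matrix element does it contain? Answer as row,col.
6,0

24: grp=6,tig=0
[0] (6+0,0*2+0) = (6,0)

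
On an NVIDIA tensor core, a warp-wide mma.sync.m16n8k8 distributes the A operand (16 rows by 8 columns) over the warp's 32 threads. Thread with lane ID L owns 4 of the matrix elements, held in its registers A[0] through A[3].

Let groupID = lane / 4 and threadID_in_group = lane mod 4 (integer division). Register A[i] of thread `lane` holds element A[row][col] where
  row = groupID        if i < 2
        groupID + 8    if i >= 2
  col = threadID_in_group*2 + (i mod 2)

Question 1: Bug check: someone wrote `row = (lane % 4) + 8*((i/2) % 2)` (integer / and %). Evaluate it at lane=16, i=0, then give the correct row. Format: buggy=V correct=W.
buggy=0 correct=4

`(lane % 4) + 8*((i/2) % 2)`[16,0]⇒0
lane 16⇒16/4=4, 16 mod 4=0
i=0  r:4+0⇒4  c:2·0+0⇒0
row: 0 vs 4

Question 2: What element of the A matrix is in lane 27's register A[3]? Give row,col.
lane 27->27/4=6, 27 mod 4=3
i=3  r:6+8->14  c:2·3+1->7

14,7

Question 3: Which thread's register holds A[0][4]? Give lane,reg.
r:0=>grp=0,rB=0  c:4=>tig=2,lo=0
L=0*4+2=2  i=0*2+0=0

2,0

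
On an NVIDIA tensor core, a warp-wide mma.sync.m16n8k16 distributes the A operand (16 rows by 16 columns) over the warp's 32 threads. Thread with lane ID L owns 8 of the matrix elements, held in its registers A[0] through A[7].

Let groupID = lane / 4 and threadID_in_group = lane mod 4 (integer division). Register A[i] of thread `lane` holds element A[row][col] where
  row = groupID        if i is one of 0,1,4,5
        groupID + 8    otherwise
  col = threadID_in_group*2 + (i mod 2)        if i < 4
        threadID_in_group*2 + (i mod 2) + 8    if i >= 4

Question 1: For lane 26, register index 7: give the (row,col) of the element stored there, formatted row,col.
26: g=6,t=2
[7] (6+8,2*2+1+8) = (14,13)

14,13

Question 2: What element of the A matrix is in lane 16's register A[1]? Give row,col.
lane 16=>16/4=4, 16 mod 4=0
i=1  r:4+0=>4  c:2·0+1+0=>1

4,1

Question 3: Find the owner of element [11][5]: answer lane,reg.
14,3

r:11=>grp=3,rB=1  c:5=>cB=0,tig=2,lo=1
L=3*4+2=14  i=0*4+1*2+1=3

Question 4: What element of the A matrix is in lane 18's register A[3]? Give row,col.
12,5

lane 18=>18/4=4, 18 mod 4=2
i=3  r:4+8=>12  c:2·2+1+0=>5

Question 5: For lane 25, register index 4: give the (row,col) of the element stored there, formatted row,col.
6,10

25: gr=6,th=1
[4] (6+0,1*2+0+8) = (6,10)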